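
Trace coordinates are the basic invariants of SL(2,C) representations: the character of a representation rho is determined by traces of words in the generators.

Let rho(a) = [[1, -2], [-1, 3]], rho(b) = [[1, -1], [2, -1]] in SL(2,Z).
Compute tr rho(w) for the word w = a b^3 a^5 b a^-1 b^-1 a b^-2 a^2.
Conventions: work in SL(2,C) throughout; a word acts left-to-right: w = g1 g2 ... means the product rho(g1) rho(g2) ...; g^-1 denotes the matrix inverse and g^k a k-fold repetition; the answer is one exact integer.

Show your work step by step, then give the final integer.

-2219560

rho(a) = [[1, -2], [-1, 3]]
... * rho(b) = [[1, -1], [2, -1]]  ->  [[-3, 1], [5, -2]]
... * rho(b) = [[1, -1], [2, -1]]  ->  [[-1, 2], [1, -3]]
... * rho(b) = [[1, -1], [2, -1]]  ->  [[3, -1], [-5, 2]]
... * rho(a) = [[1, -2], [-1, 3]]  ->  [[4, -9], [-7, 16]]
... * rho(a) = [[1, -2], [-1, 3]]  ->  [[13, -35], [-23, 62]]
... * rho(a) = [[1, -2], [-1, 3]]  ->  [[48, -131], [-85, 232]]
... * rho(a) = [[1, -2], [-1, 3]]  ->  [[179, -489], [-317, 866]]
... * rho(a) = [[1, -2], [-1, 3]]  ->  [[668, -1825], [-1183, 3232]]
... * rho(b) = [[1, -1], [2, -1]]  ->  [[-2982, 1157], [5281, -2049]]
... * rho(a^-1) = [[3, 2], [1, 1]]  ->  [[-7789, -4807], [13794, 8513]]
... * rho(b^-1) = [[-1, 1], [-2, 1]]  ->  [[17403, -12596], [-30820, 22307]]
... * rho(a) = [[1, -2], [-1, 3]]  ->  [[29999, -72594], [-53127, 128561]]
... * rho(b^-1) = [[-1, 1], [-2, 1]]  ->  [[115189, -42595], [-203995, 75434]]
... * rho(b^-1) = [[-1, 1], [-2, 1]]  ->  [[-29999, 72594], [53127, -128561]]
... * rho(a) = [[1, -2], [-1, 3]]  ->  [[-102593, 277780], [181688, -491937]]
... * rho(a) = [[1, -2], [-1, 3]]  ->  [[-380373, 1038526], [673625, -1839187]]
tr = -380373 + -1839187 = -2219560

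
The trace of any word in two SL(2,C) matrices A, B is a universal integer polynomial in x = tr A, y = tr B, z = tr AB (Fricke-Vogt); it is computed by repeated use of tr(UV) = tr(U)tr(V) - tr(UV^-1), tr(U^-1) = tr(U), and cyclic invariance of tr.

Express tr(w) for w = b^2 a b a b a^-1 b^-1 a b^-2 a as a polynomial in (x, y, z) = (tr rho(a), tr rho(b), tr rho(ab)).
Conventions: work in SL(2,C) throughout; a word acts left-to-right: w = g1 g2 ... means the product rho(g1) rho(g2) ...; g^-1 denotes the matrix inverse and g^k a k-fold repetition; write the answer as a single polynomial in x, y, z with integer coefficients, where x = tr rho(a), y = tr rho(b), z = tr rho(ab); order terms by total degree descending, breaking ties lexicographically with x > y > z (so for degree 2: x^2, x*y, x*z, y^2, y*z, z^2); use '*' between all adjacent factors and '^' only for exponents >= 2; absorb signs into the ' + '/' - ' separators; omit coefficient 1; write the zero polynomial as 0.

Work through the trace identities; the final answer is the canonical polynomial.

tr(b a b a) = tr(a b) tr(a b) - tr(1)   [split at repeated a] = z^2 - 2
reduce: tr(b a b) = tr(b) tr(a b) - tr(a) = y*z - x
so tr(a b a^2 b) = tr(a) tr(b a b a) - tr(b a b) = x*z^2 - y*z - x
tr(a b a) = tr(a) tr(b a) - tr(b) = x*z - y
reduce: tr(a b a^2) = tr(a) tr(a b a) - tr(a b) = x^2*z - x*y - z
tr(a b^2 a b a) = tr(b) tr(a b a^2 b) - tr(a b a^2) = x*y*z^2 - x^2*z - y^2*z + z
so tr(a b a b a b) = tr(b a b a) tr(b a) - tr(a b)   [split at repeated b] = z^3 - 3*z
reduce: tr(a b^2 a b a b) = tr(b) tr(a b a b a b) - tr(a b a b a) = y*z^3 - x*z^2 - 2*y*z + x
tr(b^-1 a b^2 a b a) = tr(a b^2 a b a) tr(b) - tr(a b^2 a b a b) = x*y^2*z^2 - x^2*y*z - y^3*z - y*z^3 + x*z^2 + 3*y*z - x
reduce: tr(b a b a b) = tr(b) tr(a b a b) - tr(a b a) = y*z^2 - x*z - y
so tr(a^2 b a b a b) = tr(a) tr(b a b a b a) - tr(b a b a b) = x*z^3 - y*z^2 - 2*x*z + y
tr(a^2 b a b a) = tr(a) tr(b a b a^2) - tr(b a b a) = x^2*z^2 - x*y*z - x^2 - z^2 + 2
tr(a b a b^2 a^2 b) = tr(b) tr(a^2 b a b a b) - tr(a^2 b a b a) = x*y*z^3 - x^2*z^2 - y^2*z^2 - x*y*z + x^2 + y^2 + z^2 - 2
tr(a^3 b a) = tr(a) tr(b a^3) - tr(b a^2) = x^3*z - x^2*y - 2*x*z + y
so tr(a b a b^2 a^2) = tr(b) tr(a^3 b a b) - tr(a^3 b a) = x^2*y*z^2 - x^3*z - x*y^2*z - y*z^2 + 2*x*z + y
tr(a b^2 a b a b^2 a) = tr(b) tr(a b a b^2 a^2 b) - tr(a b a b^2 a^2) = x*y^2*z^3 - 2*x^2*y*z^2 - y^3*z^2 + x^3*z + x^2*y + y^3 + 2*y*z^2 - 2*x*z - 3*y
reduce: tr(a b a b a b a b) = tr(a b a b) tr(a b a b) - tr(1)   [split at repeated a] = z^4 - 4*z^2 + 2
so tr(a b a b^2 a b a b) = tr(b) tr(a b a b a b a b) - tr(a b a b a b a) = y*z^4 - x*z^3 - 3*y*z^2 + 2*x*z + y
so tr(b^2) = tr(b) tr(b) - tr(1) = y^2 - 2
tr(a b^2 a) = tr(a) tr(b^2 a) - tr(b^2) = x*y*z - x^2 - y^2 + 2
so tr(b a b^2 a b) = tr(b) tr(a b^2 a b) - tr(a b^2 a) = y^2*z^2 - 2*x*y*z + x^2 - 2
so tr(a b a b^2 a b a) = tr(a) tr(b a b^2 a b a) - tr(b a b^2 a b) = x*y*z^3 - x^2*z^2 - y^2*z^2 + 2
reduce: tr(a b^2 a b a b^2 a b) = tr(b) tr(a b a b^2 a b a b) - tr(a b a b^2 a b a) = y^2*z^4 - 2*x*y*z^3 + x^2*z^2 - 2*y^2*z^2 + 2*x*y*z + y^2 - 2
so tr(a b^2 a b a b^2 a b^-1) = tr(a b^2 a b a b^2 a) tr(b) - tr(a b^2 a b a b^2 a b) = x*y^3*z^3 - 2*x^2*y^2*z^2 - y^4*z^2 - y^2*z^4 + x^3*y*z + 2*x*y*z^3 + x^2*y^2 - x^2*z^2 + y^4 + 4*y^2*z^2 - 4*x*y*z - 4*y^2 + 2
tr(b a b^-2 a b^2 a b a b) = tr(a b^2 a b a b^2 a b^-1) tr(b) - tr(a b^2 a b a b^2 a) = x*y^4*z^3 - 2*x^2*y^3*z^2 - y^5*z^2 - y^3*z^4 + x^3*y^2*z + x*y^2*z^3 + x^2*y^3 + x^2*y*z^2 + y^5 + 5*y^3*z^2 - x^3*z - 4*x*y^2*z - x^2*y - 5*y^3 - 2*y*z^2 + 2*x*z + 5*y
reduce: tr(a b a b a b a^2 b) = tr(a) tr(b a b a b a b a) - tr(b a b a b a b) = x*z^4 - y*z^3 - 3*x*z^2 + 2*y*z + x
reduce: tr(a b a b a b a^2) = tr(a) tr(b a b a b a^2) - tr(b a b a b a) = x^2*z^3 - x*y*z^2 - 2*x^2*z - z^3 + x*y + 3*z
reduce: tr(a b^2 a b a b a b a) = tr(b) tr(a b a b a b a^2 b) - tr(a b a b a b a^2) = x*y*z^4 - x^2*z^3 - y^2*z^3 - 2*x*y*z^2 + 2*x^2*z + 2*y^2*z + z^3 - 3*z
tr(a b a b a b a b a b) = tr(b a b a b a b a) tr(b a) - tr(a b a b a b)   [split at repeated b] = z^5 - 5*z^3 + 5*z
tr(a b^2 a b a b a b a b) = tr(b) tr(a b a b a b a b a b) - tr(a b a b a b a b a) = y*z^5 - x*z^4 - 4*y*z^3 + 3*x*z^2 + 3*y*z - x
tr(b^-1 a b^2 a b a b a b a) = tr(a b^2 a b a b a b a) tr(b) - tr(a b^2 a b a b a b a b) = x*y^2*z^4 - x^2*y*z^3 - y^3*z^3 - y*z^5 - 2*x*y^2*z^2 + x*z^4 + 2*x^2*y*z + 2*y^3*z + 5*y*z^3 - 3*x*z^2 - 6*y*z + x
so tr(b a b^-2 a b^2 a b a b a) = tr(b^-1 a b^2 a b a b a b a) tr(b) - tr(b^-1 a b^2 a b a b a b a b) = x*y^3*z^4 - x^2*y^2*z^3 - y^4*z^3 - y^2*z^5 - 2*x*y^3*z^2 + 2*x^2*y^2*z + x^2*z^3 + 2*y^4*z + 6*y^2*z^3 - x*y*z^2 - 2*x^2*z - 8*y^2*z - z^3 + x*y + 3*z
so tr(a b^-2 a b^2 a b a b a^-1 b) = tr(b a b^-2 a b^2 a b a b) tr(a) - tr(b a b^-2 a b^2 a b a b a) = x^2*y^4*z^3 - 2*x^3*y^3*z^2 - x*y^5*z^2 - 2*x*y^3*z^4 + x^4*y^2*z + 2*x^2*y^2*z^3 + y^4*z^3 + y^2*z^5 + x^3*y^3 + x^3*y*z^2 + x*y^5 + 7*x*y^3*z^2 - x^4*z - 6*x^2*y^2*z - x^2*z^3 - 2*y^4*z - 6*y^2*z^3 - x^3*y - 5*x*y^3 - x*y*z^2 + 4*x^2*z + 8*y^2*z + z^3 + 4*x*y - 3*z
tr(b^2 a b a b a^-1 b^-1 a b^-2 a) = tr(a b^-2 a b^2 a b a b a^-1) tr(b) - tr(a b^-2 a b^2 a b a b a^-1 b) = -x^2*y^4*z^3 + 2*x^3*y^3*z^2 + x*y^5*z^2 + 2*x*y^3*z^4 - x^4*y^2*z - 2*x^2*y^2*z^3 - y^4*z^3 - y^2*z^5 - x^3*y^3 - x^3*y*z^2 - x*y^5 - 6*x*y^3*z^2 + x^4*z + 5*x^2*y^2*z + x^2*z^3 + y^4*z + 5*y^2*z^3 + x^3*y + 5*x*y^3 + 2*x*y*z^2 - 4*x^2*z - 5*y^2*z - z^3 - 5*x*y + 3*z

-x^2*y^4*z^3 + 2*x^3*y^3*z^2 + x*y^5*z^2 + 2*x*y^3*z^4 - x^4*y^2*z - 2*x^2*y^2*z^3 - y^4*z^3 - y^2*z^5 - x^3*y^3 - x^3*y*z^2 - x*y^5 - 6*x*y^3*z^2 + x^4*z + 5*x^2*y^2*z + x^2*z^3 + y^4*z + 5*y^2*z^3 + x^3*y + 5*x*y^3 + 2*x*y*z^2 - 4*x^2*z - 5*y^2*z - z^3 - 5*x*y + 3*z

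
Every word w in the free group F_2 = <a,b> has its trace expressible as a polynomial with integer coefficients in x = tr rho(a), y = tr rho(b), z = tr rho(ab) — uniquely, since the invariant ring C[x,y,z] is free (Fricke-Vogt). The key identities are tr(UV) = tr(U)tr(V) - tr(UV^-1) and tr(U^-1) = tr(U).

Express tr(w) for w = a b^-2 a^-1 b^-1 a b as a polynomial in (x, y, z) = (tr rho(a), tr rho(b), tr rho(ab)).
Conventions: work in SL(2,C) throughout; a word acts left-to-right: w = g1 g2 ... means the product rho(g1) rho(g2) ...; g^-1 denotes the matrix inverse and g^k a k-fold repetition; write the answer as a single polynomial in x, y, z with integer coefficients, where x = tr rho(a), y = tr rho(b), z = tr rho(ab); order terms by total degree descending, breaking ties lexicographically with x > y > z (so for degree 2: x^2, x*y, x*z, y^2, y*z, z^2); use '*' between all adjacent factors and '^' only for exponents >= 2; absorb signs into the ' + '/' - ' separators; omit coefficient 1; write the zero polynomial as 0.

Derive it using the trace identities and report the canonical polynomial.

x*y^2*z^2 - x^2*y*z - y^3*z - y*z^3 + x*y^2 + 3*y*z - x

so trace(a b a) = trace(a)*trace(b a) - trace(b)   [square of a] = x*z - y
trace(a b a b) = trace(b a)*trace(b a) - trace(1)   [split at a repeated b] = z^2 - 2
trace(b^-1 a b a) = trace(a b a)*trace(b) - trace(a b a b)   [inverse elimination on b] = x*y*z - y^2 - z^2 + 2
so trace(a b a b^-2) = trace(b^-1 a b a)*trace(b) - trace(b^-1 a b a b)   [inverse elimination on b] = x*y^2*z - y^3 - y*z^2 - x*z + 3*y
trace(b^-1 a b a b^-2) = trace(a b a b^-2)*trace(b) - trace(a b a b^-1)   [inverse elimination on b] = x*y^3*z - y^4 - y^2*z^2 - 2*x*y*z + 4*y^2 + z^2 - 2
trace(a b a^2) = trace(a)*trace(b a^2) - trace(b a)   [square of a] = x^2*z - x*y - z
reduce: trace(b a b) = trace(b)*trace(a b) - trace(a)   [square of b] = y*z - x
reduce: trace(a b a^2 b) = trace(a)*trace(b a b a) - trace(b a b)   [square of a] = x*z^2 - y*z - x
so trace(a b^-1 a b a) = trace(a b a^2)*trace(b) - trace(a b a^2 b)   [inverse elimination on b] = x^2*y*z - x*y^2 - x*z^2 + x
trace(a b a b a b) = trace(b a)*trace(b a b a) - trace(b^-1 a^-1)   [split at a repeated b] = z^3 - 3*z
trace(a b^-1 a b a b) = trace(a b a b a)*trace(b) - trace(a b a b a b)   [inverse elimination on b] = x*y*z^2 - y^2*z - z^3 - x*y + 3*z
so trace(b^-1 a b^-1 a b a) = trace(a b^-1 a b a)*trace(b) - trace(a b^-1 a b a b)   [inverse elimination on b] = x^2*y^2*z - x*y^3 - 2*x*y*z^2 + y^2*z + z^3 + 2*x*y - 3*z
trace(b^-1 a b a b^-2 a) = trace(b^-1 a b^-1 a b a)*trace(b) - trace(b^-1 a b^-1 a b a b)   [inverse elimination on b] = x^2*y^3*z - x*y^4 - 2*x*y^2*z^2 - x^2*y*z + y^3*z + y*z^3 + 3*x*y^2 + x*z^2 - 3*y*z - x
trace(a b^-2 a^-1 b^-1 a b) = trace(b^-1 a b a b^-2)*trace(a) - trace(b^-1 a b a b^-2 a)   [inverse elimination on a] = x*y^2*z^2 - x^2*y*z - y^3*z - y*z^3 + x*y^2 + 3*y*z - x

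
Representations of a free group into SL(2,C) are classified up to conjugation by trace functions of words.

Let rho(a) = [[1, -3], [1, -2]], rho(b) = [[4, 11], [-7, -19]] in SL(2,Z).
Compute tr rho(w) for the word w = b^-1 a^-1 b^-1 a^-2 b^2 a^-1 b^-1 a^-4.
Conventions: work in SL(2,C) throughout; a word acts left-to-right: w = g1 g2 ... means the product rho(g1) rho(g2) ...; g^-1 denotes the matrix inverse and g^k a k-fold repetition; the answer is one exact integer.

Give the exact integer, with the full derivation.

-376789559

rho(b^-1) = [[-19, -11], [7, 4]]
... * rho(a^-1) = [[-2, 3], [-1, 1]]  ->  [[49, -68], [-18, 25]]
... * rho(b^-1) = [[-19, -11], [7, 4]]  ->  [[-1407, -811], [517, 298]]
... * rho(a^-1) = [[-2, 3], [-1, 1]]  ->  [[3625, -5032], [-1332, 1849]]
... * rho(a^-1) = [[-2, 3], [-1, 1]]  ->  [[-2218, 5843], [815, -2147]]
... * rho(b) = [[4, 11], [-7, -19]]  ->  [[-49773, -135415], [18289, 49758]]
... * rho(b) = [[4, 11], [-7, -19]]  ->  [[748813, 2025382], [-275150, -744223]]
... * rho(a^-1) = [[-2, 3], [-1, 1]]  ->  [[-3523008, 4271821], [1294523, -1569673]]
... * rho(b^-1) = [[-19, -11], [7, 4]]  ->  [[96839899, 55840372], [-35583648, -20518445]]
... * rho(a^-1) = [[-2, 3], [-1, 1]]  ->  [[-249520170, 346360069], [91685741, -127269389]]
... * rho(a^-1) = [[-2, 3], [-1, 1]]  ->  [[152680271, -402200441], [-56102093, 147787834]]
... * rho(a^-1) = [[-2, 3], [-1, 1]]  ->  [[96839899, 55840372], [-35583648, -20518445]]
... * rho(a^-1) = [[-2, 3], [-1, 1]]  ->  [[-249520170, 346360069], [91685741, -127269389]]
tr = -249520170 + -127269389 = -376789559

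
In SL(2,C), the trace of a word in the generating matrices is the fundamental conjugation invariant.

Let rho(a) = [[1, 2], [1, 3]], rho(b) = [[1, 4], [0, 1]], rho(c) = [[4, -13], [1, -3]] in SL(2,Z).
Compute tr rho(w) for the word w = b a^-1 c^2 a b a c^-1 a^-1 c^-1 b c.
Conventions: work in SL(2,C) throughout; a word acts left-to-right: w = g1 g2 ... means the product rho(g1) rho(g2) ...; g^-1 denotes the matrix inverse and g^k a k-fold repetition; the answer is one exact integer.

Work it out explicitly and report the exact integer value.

-50155

rho(b) = [[1, 4], [0, 1]]
... * rho(a^-1) = [[3, -2], [-1, 1]]  ->  [[-1, 2], [-1, 1]]
... * rho(c) = [[4, -13], [1, -3]]  ->  [[-2, 7], [-3, 10]]
... * rho(c) = [[4, -13], [1, -3]]  ->  [[-1, 5], [-2, 9]]
... * rho(a) = [[1, 2], [1, 3]]  ->  [[4, 13], [7, 23]]
... * rho(b) = [[1, 4], [0, 1]]  ->  [[4, 29], [7, 51]]
... * rho(a) = [[1, 2], [1, 3]]  ->  [[33, 95], [58, 167]]
... * rho(c^-1) = [[-3, 13], [-1, 4]]  ->  [[-194, 809], [-341, 1422]]
... * rho(a^-1) = [[3, -2], [-1, 1]]  ->  [[-1391, 1197], [-2445, 2104]]
... * rho(c^-1) = [[-3, 13], [-1, 4]]  ->  [[2976, -13295], [5231, -23369]]
... * rho(b) = [[1, 4], [0, 1]]  ->  [[2976, -1391], [5231, -2445]]
... * rho(c) = [[4, -13], [1, -3]]  ->  [[10513, -34515], [18479, -60668]]
tr = 10513 + -60668 = -50155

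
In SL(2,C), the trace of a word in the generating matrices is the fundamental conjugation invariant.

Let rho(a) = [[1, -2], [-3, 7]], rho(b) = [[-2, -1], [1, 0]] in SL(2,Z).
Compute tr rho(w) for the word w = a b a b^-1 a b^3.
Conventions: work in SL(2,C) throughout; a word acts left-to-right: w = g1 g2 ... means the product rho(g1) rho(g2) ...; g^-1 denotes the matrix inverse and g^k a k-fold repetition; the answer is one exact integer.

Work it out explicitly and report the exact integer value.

198

rho(a) = [[1, -2], [-3, 7]]
... * rho(b) = [[-2, -1], [1, 0]]  ->  [[-4, -1], [13, 3]]
... * rho(a) = [[1, -2], [-3, 7]]  ->  [[-1, 1], [4, -5]]
... * rho(b^-1) = [[0, 1], [-1, -2]]  ->  [[-1, -3], [5, 14]]
... * rho(a) = [[1, -2], [-3, 7]]  ->  [[8, -19], [-37, 88]]
... * rho(b) = [[-2, -1], [1, 0]]  ->  [[-35, -8], [162, 37]]
... * rho(b) = [[-2, -1], [1, 0]]  ->  [[62, 35], [-287, -162]]
... * rho(b) = [[-2, -1], [1, 0]]  ->  [[-89, -62], [412, 287]]
tr = -89 + 287 = 198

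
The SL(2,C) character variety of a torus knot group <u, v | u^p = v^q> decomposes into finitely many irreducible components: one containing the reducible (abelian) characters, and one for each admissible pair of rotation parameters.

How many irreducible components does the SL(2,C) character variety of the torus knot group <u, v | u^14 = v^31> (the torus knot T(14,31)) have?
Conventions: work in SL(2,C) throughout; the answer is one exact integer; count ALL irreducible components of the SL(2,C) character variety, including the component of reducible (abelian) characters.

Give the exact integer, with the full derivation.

196

Gamma = < u, v | u^14 = v^31 > (torus knot T(14,31)); the central element u^14 = v^31 acts as +I or -I in any irreducible SL(2,C) representation.
So on each irreducible component the traces are pinned: tr(u) = 2*cos(pi*alpha/14) with 1 <= alpha <= 13, tr(v) = 2*cos(pi*beta/31) with 1 <= beta <= 30.
u^14 = (-1)^alpha I and v^31 = (-1)^beta I must agree, so alpha and beta have equal parity.
Counting: 7 odd alphas x 15 odd betas + 6 even alphas x 15 even betas = 105 + 90 = 195.
That is 195 components of irreducible characters, and with the reducible (abelian) component the total is 196.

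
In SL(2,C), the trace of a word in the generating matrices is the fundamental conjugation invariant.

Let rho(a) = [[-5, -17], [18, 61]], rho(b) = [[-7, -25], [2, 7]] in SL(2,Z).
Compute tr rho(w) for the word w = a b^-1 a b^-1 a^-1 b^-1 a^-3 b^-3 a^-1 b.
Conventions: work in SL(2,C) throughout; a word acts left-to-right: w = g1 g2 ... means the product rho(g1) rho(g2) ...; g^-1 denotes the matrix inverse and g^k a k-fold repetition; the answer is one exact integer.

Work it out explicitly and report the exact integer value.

-120707580202

rho(a) = [[-5, -17], [18, 61]]
... * rho(b^-1) = [[7, 25], [-2, -7]]  ->  [[-1, -6], [4, 23]]
... * rho(a) = [[-5, -17], [18, 61]]  ->  [[-103, -349], [394, 1335]]
... * rho(b^-1) = [[7, 25], [-2, -7]]  ->  [[-23, -132], [88, 505]]
... * rho(a^-1) = [[61, 17], [-18, -5]]  ->  [[973, 269], [-3722, -1029]]
... * rho(b^-1) = [[7, 25], [-2, -7]]  ->  [[6273, 22442], [-23996, -85847]]
... * rho(a^-1) = [[61, 17], [-18, -5]]  ->  [[-21303, -5569], [81490, 21303]]
... * rho(a^-1) = [[61, 17], [-18, -5]]  ->  [[-1199241, -334306], [4587436, 1278815]]
... * rho(a^-1) = [[61, 17], [-18, -5]]  ->  [[-67136193, -18715567], [256814926, 71592337]]
... * rho(b^-1) = [[7, 25], [-2, -7]]  ->  [[-432522217, -1547395856], [1654519808, 5919226791]]
... * rho(b^-1) = [[7, 25], [-2, -7]]  ->  [[67136193, 18715567], [-256814926, -71592337]]
... * rho(b^-1) = [[7, 25], [-2, -7]]  ->  [[432522217, 1547395856], [-1654519808, -5919226791]]
... * rho(a^-1) = [[61, 17], [-18, -5]]  ->  [[-1469270171, -384101591], [5620373950, 1469297219]]
... * rho(b) = [[-7, -25], [2, 7]]  ->  [[9516688015, 34043043138], [-36404023212, -130224268217]]
tr = 9516688015 + -130224268217 = -120707580202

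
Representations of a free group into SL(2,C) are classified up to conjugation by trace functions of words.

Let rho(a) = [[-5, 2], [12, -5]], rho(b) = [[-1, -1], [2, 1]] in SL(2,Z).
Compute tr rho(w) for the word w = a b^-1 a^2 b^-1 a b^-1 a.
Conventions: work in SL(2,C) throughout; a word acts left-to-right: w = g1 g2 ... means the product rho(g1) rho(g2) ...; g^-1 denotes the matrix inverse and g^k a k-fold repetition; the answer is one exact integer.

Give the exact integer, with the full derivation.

rho(a) = [[-5, 2], [12, -5]]
... * rho(b^-1) = [[1, 1], [-2, -1]]  ->  [[-9, -7], [22, 17]]
... * rho(a) = [[-5, 2], [12, -5]]  ->  [[-39, 17], [94, -41]]
... * rho(a) = [[-5, 2], [12, -5]]  ->  [[399, -163], [-962, 393]]
... * rho(b^-1) = [[1, 1], [-2, -1]]  ->  [[725, 562], [-1748, -1355]]
... * rho(a) = [[-5, 2], [12, -5]]  ->  [[3119, -1360], [-7520, 3279]]
... * rho(b^-1) = [[1, 1], [-2, -1]]  ->  [[5839, 4479], [-14078, -10799]]
... * rho(a) = [[-5, 2], [12, -5]]  ->  [[24553, -10717], [-59198, 25839]]
tr = 24553 + 25839 = 50392

50392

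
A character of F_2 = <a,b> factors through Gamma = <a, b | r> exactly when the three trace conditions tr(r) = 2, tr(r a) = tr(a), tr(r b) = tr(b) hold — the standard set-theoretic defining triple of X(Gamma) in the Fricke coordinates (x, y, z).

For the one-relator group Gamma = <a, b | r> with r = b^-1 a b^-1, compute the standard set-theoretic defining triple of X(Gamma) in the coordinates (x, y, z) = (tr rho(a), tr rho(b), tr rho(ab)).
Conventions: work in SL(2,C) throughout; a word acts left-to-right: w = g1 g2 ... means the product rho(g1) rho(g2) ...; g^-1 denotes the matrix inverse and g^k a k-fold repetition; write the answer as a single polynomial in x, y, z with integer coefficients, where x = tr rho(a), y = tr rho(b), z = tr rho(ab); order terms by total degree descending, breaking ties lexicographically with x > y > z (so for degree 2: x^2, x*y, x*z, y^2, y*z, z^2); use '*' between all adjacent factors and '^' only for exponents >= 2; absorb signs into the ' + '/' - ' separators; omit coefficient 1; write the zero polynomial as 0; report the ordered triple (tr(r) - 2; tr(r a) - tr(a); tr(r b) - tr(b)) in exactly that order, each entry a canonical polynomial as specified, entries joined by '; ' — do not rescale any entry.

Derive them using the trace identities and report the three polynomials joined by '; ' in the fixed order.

x*y^2 - y*z - x - 2; x^2*y^2 - 2*x*y*z + z^2 - x - 2; x*y - y - z

reduce: tr(a b^-1) = tr(a)*tr(b) - tr(a b) = x*y - z
reduce: tr(b^-1 a b^-1) = tr(a b^-1)*tr(b) - tr(a) = x*y^2 - y*z - x
tr(a^2) = tr(a)*tr(a) - tr(1)  (reduce the a square) = x^2 - 2
reduce: tr(a^2 b) = tr(a)*tr(b a) - tr(b)  (reduce the a square) = x*z - y
reduce: tr(a b^-1 a) = tr(a^2)*tr(b) - tr(a^2 b)  (eliminate b^-1) = x^2*y - x*z - y
tr(a b a b) = tr(a b)*tr(a b) - tr(1)  (split on a) = z^2 - 2
tr(a b^-1 a b) = tr(a b a)*tr(b) - tr(a b a b)  (eliminate b^-1) = x*y*z - y^2 - z^2 + 2
tr(b^-1 a b^-1 a) = tr(a b^-1 a)*tr(b) - tr(a b^-1 a b)  (eliminate b^-1) = x^2*y^2 - 2*x*y*z + z^2 - 2
assemble the triple (tr(r) - 2; tr(r a) - x; tr(r b) - y)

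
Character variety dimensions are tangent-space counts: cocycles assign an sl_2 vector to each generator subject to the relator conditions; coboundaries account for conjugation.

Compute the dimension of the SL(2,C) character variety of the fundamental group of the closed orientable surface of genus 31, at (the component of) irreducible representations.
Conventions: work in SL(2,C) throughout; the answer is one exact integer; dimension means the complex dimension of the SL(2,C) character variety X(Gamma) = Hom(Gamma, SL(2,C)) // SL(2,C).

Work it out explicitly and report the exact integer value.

180

pi_1 of the closed genus-31 surface has 62 generators bound by the single product-of-commutators relator.
Unconstrained cocycle data is one sl_2 vector per generator (186 dimensions), cut by the relator condition d_2(z) = 0.
At an irreducible rho, H^2 = coker(d_2) vanishes (Poincare duality: H^2 is dual to H^0 = invariants = 0), so d_2 is surjective onto sl_2 and dim Z^1 = 186 - 3 = 183.
As always at irreducible rho, dim B^1 = 3.
dim X = dim H^1 = 183 - 3 = 180.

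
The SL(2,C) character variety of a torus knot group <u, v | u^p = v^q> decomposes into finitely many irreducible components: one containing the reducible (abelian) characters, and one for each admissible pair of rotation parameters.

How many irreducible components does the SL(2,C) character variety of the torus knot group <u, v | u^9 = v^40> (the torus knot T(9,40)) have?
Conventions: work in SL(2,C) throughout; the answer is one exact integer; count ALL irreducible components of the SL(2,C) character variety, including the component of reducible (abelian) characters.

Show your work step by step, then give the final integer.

157

In the torus knot group T(9,40), u^9 = v^40 is central, so an irreducible representation sends it to +I or -I (Schur).
On an irreducible component, tr(u) is locked at 2*cos(pi*alpha/9) for some alpha in 1..8, and tr(v) at 2*cos(pi*beta/40) for some beta in 1..39.
u^9 = (-1)^alpha I and v^40 = (-1)^beta I must agree, so alpha and beta have equal parity.
Enumerate parity-matched pairs: 4*20 odd-odd plus 4*19 even-even gives 156.
That is 156 components of irreducible characters, and with the reducible (abelian) component the total is 157.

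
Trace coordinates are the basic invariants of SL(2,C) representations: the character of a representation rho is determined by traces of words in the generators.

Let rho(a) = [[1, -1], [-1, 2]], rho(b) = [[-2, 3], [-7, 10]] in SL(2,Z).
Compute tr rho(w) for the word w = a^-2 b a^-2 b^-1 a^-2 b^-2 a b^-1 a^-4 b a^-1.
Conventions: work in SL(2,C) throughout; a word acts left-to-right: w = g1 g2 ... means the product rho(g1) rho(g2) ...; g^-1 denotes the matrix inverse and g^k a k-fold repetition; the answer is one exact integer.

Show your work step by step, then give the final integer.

7523737

rho(a^-1) = [[2, 1], [1, 1]]
... * rho(a^-1) = [[2, 1], [1, 1]]  ->  [[5, 3], [3, 2]]
... * rho(b) = [[-2, 3], [-7, 10]]  ->  [[-31, 45], [-20, 29]]
... * rho(a^-1) = [[2, 1], [1, 1]]  ->  [[-17, 14], [-11, 9]]
... * rho(a^-1) = [[2, 1], [1, 1]]  ->  [[-20, -3], [-13, -2]]
... * rho(b^-1) = [[10, -3], [7, -2]]  ->  [[-221, 66], [-144, 43]]
... * rho(a^-1) = [[2, 1], [1, 1]]  ->  [[-376, -155], [-245, -101]]
... * rho(a^-1) = [[2, 1], [1, 1]]  ->  [[-907, -531], [-591, -346]]
... * rho(b^-1) = [[10, -3], [7, -2]]  ->  [[-12787, 3783], [-8332, 2465]]
... * rho(b^-1) = [[10, -3], [7, -2]]  ->  [[-101389, 30795], [-66065, 20066]]
... * rho(a) = [[1, -1], [-1, 2]]  ->  [[-132184, 162979], [-86131, 106197]]
... * rho(b^-1) = [[10, -3], [7, -2]]  ->  [[-180987, 70594], [-117931, 45999]]
... * rho(a^-1) = [[2, 1], [1, 1]]  ->  [[-291380, -110393], [-189863, -71932]]
... * rho(a^-1) = [[2, 1], [1, 1]]  ->  [[-693153, -401773], [-451658, -261795]]
... * rho(a^-1) = [[2, 1], [1, 1]]  ->  [[-1788079, -1094926], [-1165111, -713453]]
... * rho(a^-1) = [[2, 1], [1, 1]]  ->  [[-4671084, -2883005], [-3043675, -1878564]]
... * rho(b) = [[-2, 3], [-7, 10]]  ->  [[29523203, -42843302], [19237298, -27916665]]
... * rho(a^-1) = [[2, 1], [1, 1]]  ->  [[16203104, -13320099], [10557931, -8679367]]
tr = 16203104 + -8679367 = 7523737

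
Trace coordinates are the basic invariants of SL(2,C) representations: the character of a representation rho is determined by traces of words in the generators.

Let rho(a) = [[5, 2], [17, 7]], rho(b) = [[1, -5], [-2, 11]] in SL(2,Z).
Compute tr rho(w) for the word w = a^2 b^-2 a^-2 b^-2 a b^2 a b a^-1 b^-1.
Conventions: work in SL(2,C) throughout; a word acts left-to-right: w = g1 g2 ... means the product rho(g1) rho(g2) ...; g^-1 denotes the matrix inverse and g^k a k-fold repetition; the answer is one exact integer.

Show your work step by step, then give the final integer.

3577033651752

rho(a) = [[5, 2], [17, 7]]
... * rho(a) = [[5, 2], [17, 7]]  ->  [[59, 24], [204, 83]]
... * rho(b^-1) = [[11, 5], [2, 1]]  ->  [[697, 319], [2410, 1103]]
... * rho(b^-1) = [[11, 5], [2, 1]]  ->  [[8305, 3804], [28716, 13153]]
... * rho(a^-1) = [[7, -2], [-17, 5]]  ->  [[-6533, 2410], [-22589, 8333]]
... * rho(a^-1) = [[7, -2], [-17, 5]]  ->  [[-86701, 25116], [-299784, 86843]]
... * rho(b^-1) = [[11, 5], [2, 1]]  ->  [[-903479, -408389], [-3123938, -1412077]]
... * rho(b^-1) = [[11, 5], [2, 1]]  ->  [[-10755047, -4925784], [-37187472, -17031767]]
... * rho(a) = [[5, 2], [17, 7]]  ->  [[-137513563, -55990582], [-475477399, -193597313]]
... * rho(b) = [[1, -5], [-2, 11]]  ->  [[-25532399, 71671413], [-88282773, 247816552]]
... * rho(b) = [[1, -5], [-2, 11]]  ->  [[-168875225, 916047538], [-583915877, 3167395937]]
... * rho(a) = [[5, 2], [17, 7]]  ->  [[14728432021, 6074582316], [50926151544, 21003939805]]
... * rho(b) = [[1, -5], [-2, 11]]  ->  [[2579267389, -6821754629], [8918271934, -23587419865]]
... * rho(a^-1) = [[7, -2], [-17, 5]]  ->  [[134024700416, -39267307923], [463414041243, -135773643193]]
... * rho(b^-1) = [[11, 5], [2, 1]]  ->  [[1395737088730, 630856194157], [4826007167287, 2181296563022]]
tr = 1395737088730 + 2181296563022 = 3577033651752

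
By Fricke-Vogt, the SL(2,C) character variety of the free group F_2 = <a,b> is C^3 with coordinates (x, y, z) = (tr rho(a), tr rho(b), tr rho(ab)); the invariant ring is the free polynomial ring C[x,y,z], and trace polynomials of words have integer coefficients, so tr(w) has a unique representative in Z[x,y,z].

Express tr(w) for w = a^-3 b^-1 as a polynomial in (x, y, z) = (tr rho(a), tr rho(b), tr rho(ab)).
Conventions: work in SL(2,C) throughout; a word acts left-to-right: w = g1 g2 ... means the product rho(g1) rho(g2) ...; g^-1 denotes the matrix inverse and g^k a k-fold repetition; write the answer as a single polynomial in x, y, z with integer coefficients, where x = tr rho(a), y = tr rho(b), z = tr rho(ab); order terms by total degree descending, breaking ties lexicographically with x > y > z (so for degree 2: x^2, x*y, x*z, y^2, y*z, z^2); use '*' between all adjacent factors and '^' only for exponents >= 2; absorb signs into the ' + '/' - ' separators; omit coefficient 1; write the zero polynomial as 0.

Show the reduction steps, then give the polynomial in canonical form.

tr(a^-1) = tr(a) = x
tr(a^-2) = tr(a^-1) tr(a) - tr(1) = x^2 - 2
tr(a^-1 b) = tr(b) tr(a) - tr(b a) = x*y - z
tr(a^-2 b) = tr(a^-1 b) tr(a) - tr(a^-1 b a) = x^2*y - x*z - y
tr(a^-2 b^-1) = tr(a^-2) tr(b) - tr(a^-2 b) = x*z - y
tr(a^-3 b^-1) = tr(a^-2 b^-1) tr(a) - tr(a^-2 b^-1 a) = x^2*z - x*y - z

x^2*z - x*y - z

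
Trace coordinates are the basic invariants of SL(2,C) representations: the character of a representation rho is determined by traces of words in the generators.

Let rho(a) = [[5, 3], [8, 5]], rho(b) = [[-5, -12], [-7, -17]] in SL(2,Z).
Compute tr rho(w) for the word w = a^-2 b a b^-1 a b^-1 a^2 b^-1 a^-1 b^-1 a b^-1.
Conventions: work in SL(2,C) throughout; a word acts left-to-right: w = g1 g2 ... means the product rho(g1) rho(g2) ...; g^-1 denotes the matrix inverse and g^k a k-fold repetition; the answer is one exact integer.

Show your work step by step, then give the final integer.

-23198686126

rho(a^-1) = [[5, -3], [-8, 5]]
... * rho(a^-1) = [[5, -3], [-8, 5]]  ->  [[49, -30], [-80, 49]]
... * rho(b) = [[-5, -12], [-7, -17]]  ->  [[-35, -78], [57, 127]]
... * rho(a) = [[5, 3], [8, 5]]  ->  [[-799, -495], [1301, 806]]
... * rho(b^-1) = [[-17, 12], [7, -5]]  ->  [[10118, -7113], [-16475, 11582]]
... * rho(a) = [[5, 3], [8, 5]]  ->  [[-6314, -5211], [10281, 8485]]
... * rho(b^-1) = [[-17, 12], [7, -5]]  ->  [[70861, -49713], [-115382, 80947]]
... * rho(a) = [[5, 3], [8, 5]]  ->  [[-43399, -35982], [70666, 58589]]
... * rho(a) = [[5, 3], [8, 5]]  ->  [[-504851, -310107], [822042, 504943]]
... * rho(b^-1) = [[-17, 12], [7, -5]]  ->  [[6411718, -4507677], [-10440113, 7339789]]
... * rho(a^-1) = [[5, -3], [-8, 5]]  ->  [[68120006, -41773539], [-110918877, 68019284]]
... * rho(b^-1) = [[-17, 12], [7, -5]]  ->  [[-1450454875, 1026307767], [2361755897, -1671122944]]
... * rho(a) = [[5, 3], [8, 5]]  ->  [[958187761, 780174210], [-1560204067, -1270347029]]
... * rho(b^-1) = [[-17, 12], [7, -5]]  ->  [[-10827972467, 7597382082], [17631039936, -12370713659]]
tr = -10827972467 + -12370713659 = -23198686126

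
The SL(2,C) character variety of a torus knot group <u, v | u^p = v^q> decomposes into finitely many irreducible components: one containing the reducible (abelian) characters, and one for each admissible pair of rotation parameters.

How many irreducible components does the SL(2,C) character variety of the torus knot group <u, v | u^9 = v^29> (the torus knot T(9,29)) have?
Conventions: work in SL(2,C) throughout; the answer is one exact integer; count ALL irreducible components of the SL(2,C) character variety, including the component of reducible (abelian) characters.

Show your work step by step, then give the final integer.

113

Gamma = < u, v | u^9 = v^29 > (torus knot T(9,29)); the central element u^9 = v^29 acts as +I or -I in any irreducible SL(2,C) representation.
So on each irreducible component the traces are pinned: tr(u) = 2*cos(pi*alpha/9) with 1 <= alpha <= 8, tr(v) = 2*cos(pi*beta/29) with 1 <= beta <= 28.
The two central values (-1)^alpha I and (-1)^beta I must be the same matrix, so alpha and beta share a parity.
count pairs: odd alpha (4 choices) x odd beta (14), plus even alpha (4) x even beta (14): 4*14 + 4*14 = 112.
That is 112 components of irreducible characters, and with the reducible (abelian) component the total is 113.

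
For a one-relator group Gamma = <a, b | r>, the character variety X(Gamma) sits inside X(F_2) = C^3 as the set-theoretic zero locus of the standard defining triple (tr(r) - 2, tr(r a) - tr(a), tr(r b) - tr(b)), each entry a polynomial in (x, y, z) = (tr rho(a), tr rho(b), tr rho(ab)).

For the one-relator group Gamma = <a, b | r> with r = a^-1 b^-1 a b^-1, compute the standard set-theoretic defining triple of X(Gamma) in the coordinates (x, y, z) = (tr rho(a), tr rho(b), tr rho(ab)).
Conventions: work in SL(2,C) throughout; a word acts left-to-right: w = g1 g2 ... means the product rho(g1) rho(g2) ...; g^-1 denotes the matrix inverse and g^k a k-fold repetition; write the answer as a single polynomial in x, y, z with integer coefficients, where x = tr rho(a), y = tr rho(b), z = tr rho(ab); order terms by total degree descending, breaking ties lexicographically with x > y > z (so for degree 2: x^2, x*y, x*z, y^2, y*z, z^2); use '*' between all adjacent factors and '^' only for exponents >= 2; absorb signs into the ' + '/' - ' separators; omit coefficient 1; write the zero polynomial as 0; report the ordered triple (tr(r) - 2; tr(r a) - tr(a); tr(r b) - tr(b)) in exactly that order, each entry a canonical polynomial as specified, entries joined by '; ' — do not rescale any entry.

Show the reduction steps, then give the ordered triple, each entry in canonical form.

trace(b^-1) = trace(b) = y
trace(a b a) = trace(a)*trace(b a) - trace(b)  (reduce the a square) = x*z - y
so trace(a b a b) = trace(b a)*trace(b a) - trace(1)  (split on b) = z^2 - 2
trace(b a b^-1 a) = trace(a b a)*trace(b) - trace(a b a b)  (eliminate b^-1) = x*y*z - y^2 - z^2 + 2
so trace(a b^-1 a^-1 b) = trace(b a b^-1)*trace(a) - trace(b a b^-1 a)  (eliminate a^-1) = -x*y*z + x^2 + y^2 + z^2 - 2
reduce: trace(a^-1 b^-1 a b^-1) = trace(a b^-1 a^-1)*trace(b) - trace(a b^-1 a^-1 b)  (eliminate b^-1) = x*y*z - x^2 - z^2 + 2
trace(a b^-1) = trace(a)*trace(b) - trace(a b) = x*y - z
trace(b^-1 a b^-1) = trace(a b^-1)*trace(b) - trace(a) = x*y^2 - y*z - x
assemble the triple (trace(r) - 2; trace(r a) - x; trace(r b) - y)

x*y*z - x^2 - z^2; x*y^2 - y*z - 2*x; 0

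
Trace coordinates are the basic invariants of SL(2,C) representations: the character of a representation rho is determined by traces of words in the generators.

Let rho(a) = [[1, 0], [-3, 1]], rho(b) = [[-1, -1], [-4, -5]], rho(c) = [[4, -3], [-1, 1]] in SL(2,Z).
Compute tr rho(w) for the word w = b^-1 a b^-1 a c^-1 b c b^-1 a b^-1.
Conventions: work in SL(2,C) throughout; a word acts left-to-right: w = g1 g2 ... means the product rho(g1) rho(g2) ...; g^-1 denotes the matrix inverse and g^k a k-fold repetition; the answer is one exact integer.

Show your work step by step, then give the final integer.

rho(b^-1) = [[-5, 1], [4, -1]]
... * rho(a) = [[1, 0], [-3, 1]]  ->  [[-8, 1], [7, -1]]
... * rho(b^-1) = [[-5, 1], [4, -1]]  ->  [[44, -9], [-39, 8]]
... * rho(a) = [[1, 0], [-3, 1]]  ->  [[71, -9], [-63, 8]]
... * rho(c^-1) = [[1, 3], [1, 4]]  ->  [[62, 177], [-55, -157]]
... * rho(b) = [[-1, -1], [-4, -5]]  ->  [[-770, -947], [683, 840]]
... * rho(c) = [[4, -3], [-1, 1]]  ->  [[-2133, 1363], [1892, -1209]]
... * rho(b^-1) = [[-5, 1], [4, -1]]  ->  [[16117, -3496], [-14296, 3101]]
... * rho(a) = [[1, 0], [-3, 1]]  ->  [[26605, -3496], [-23599, 3101]]
... * rho(b^-1) = [[-5, 1], [4, -1]]  ->  [[-147009, 30101], [130399, -26700]]
tr = -147009 + -26700 = -173709

-173709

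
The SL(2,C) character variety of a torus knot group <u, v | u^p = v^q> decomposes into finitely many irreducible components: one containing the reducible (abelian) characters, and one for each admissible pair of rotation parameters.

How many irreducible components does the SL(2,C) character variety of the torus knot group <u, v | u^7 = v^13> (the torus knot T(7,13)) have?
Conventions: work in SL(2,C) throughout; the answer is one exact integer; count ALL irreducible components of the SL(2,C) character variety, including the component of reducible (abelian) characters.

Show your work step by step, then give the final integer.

37

For T(7,13): irreducibility forces the central element u^7 = v^13 to one of +I, -I.
So on each irreducible component the traces are pinned: tr(u) = 2*cos(pi*alpha/7) with 1 <= alpha <= 6, tr(v) = 2*cos(pi*beta/13) with 1 <= beta <= 12.
Consistency of u^7 = (-1)^alpha I with v^13 = (-1)^beta I forces alpha = beta (mod 2).
Counting: 3 odd alphas x 6 odd betas + 3 even alphas x 6 even betas = 18 + 18 = 36.
components with irreducible characters: 36; plus the single component of reducible (abelian) characters: total 37.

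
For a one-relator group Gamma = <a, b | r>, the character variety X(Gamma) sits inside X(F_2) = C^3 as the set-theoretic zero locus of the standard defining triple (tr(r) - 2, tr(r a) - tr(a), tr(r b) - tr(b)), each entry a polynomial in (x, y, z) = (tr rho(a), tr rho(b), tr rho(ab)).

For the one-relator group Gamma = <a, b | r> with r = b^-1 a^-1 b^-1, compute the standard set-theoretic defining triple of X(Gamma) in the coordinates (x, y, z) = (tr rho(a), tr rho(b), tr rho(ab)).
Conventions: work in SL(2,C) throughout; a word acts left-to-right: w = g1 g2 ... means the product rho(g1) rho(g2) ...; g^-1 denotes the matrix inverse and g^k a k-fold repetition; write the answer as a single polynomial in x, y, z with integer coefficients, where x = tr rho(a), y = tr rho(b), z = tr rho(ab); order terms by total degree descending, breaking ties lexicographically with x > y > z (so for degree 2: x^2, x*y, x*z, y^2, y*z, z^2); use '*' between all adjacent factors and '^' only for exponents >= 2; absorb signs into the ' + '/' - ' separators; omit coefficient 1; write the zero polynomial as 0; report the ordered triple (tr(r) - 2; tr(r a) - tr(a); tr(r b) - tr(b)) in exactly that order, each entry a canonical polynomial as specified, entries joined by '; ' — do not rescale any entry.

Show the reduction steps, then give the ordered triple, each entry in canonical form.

trace(b^-1) = trace(b) = y
trace(b^-1 a) = trace(a) * trace(b) - trace(a b)   [inverse elimination on b] = x*y - z
trace(a^-1 b^-1) = trace(b^-1) * trace(a) - trace(b^-1 a)   [inverse elimination on a] = z
trace(b^-1 a^-1 b^-1) = trace(a^-1 b^-1) * trace(b) - trace(a^-1)   [inverse elimination on b] = y*z - x
trace(b a b a) = trace(a b) * trace(a b) - trace(1)   [split at repeated a] = z^2 - 2
trace(a b a^-1 b) = trace(b a b) * trace(a) - trace(b a b a) = x*y*z - x^2 - z^2 + 2
trace(a^-1 b^-1 a b) = trace(a b a^-1) * trace(b) - trace(a b a^-1 b) = -x*y*z + x^2 + y^2 + z^2 - 2
trace(b^-1 a^-1 b^-1 a) = trace(a^-1 b^-1 a) * trace(b) - trace(a^-1 b^-1 a b) = x*y*z - x^2 - z^2 + 2
assemble the triple (trace(r) - 2; trace(r a) - x; trace(r b) - y)

y*z - x - 2; x*y*z - x^2 - z^2 - x + 2; -y + z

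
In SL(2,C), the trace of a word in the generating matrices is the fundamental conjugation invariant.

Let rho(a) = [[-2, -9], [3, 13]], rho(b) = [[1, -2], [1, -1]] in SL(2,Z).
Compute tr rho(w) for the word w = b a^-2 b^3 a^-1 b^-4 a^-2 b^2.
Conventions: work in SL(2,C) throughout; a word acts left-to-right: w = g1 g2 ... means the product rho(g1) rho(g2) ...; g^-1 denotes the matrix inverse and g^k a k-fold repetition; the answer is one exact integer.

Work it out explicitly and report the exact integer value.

rho(b) = [[1, -2], [1, -1]]
... * rho(a^-1) = [[13, 9], [-3, -2]]  ->  [[19, 13], [16, 11]]
... * rho(a^-1) = [[13, 9], [-3, -2]]  ->  [[208, 145], [175, 122]]
... * rho(b) = [[1, -2], [1, -1]]  ->  [[353, -561], [297, -472]]
... * rho(b) = [[1, -2], [1, -1]]  ->  [[-208, -145], [-175, -122]]
... * rho(b) = [[1, -2], [1, -1]]  ->  [[-353, 561], [-297, 472]]
... * rho(a^-1) = [[13, 9], [-3, -2]]  ->  [[-6272, -4299], [-5277, -3617]]
... * rho(b^-1) = [[-1, 2], [-1, 1]]  ->  [[10571, -16843], [8894, -14171]]
... * rho(b^-1) = [[-1, 2], [-1, 1]]  ->  [[6272, 4299], [5277, 3617]]
... * rho(b^-1) = [[-1, 2], [-1, 1]]  ->  [[-10571, 16843], [-8894, 14171]]
... * rho(b^-1) = [[-1, 2], [-1, 1]]  ->  [[-6272, -4299], [-5277, -3617]]
... * rho(a^-1) = [[13, 9], [-3, -2]]  ->  [[-68639, -47850], [-57750, -40259]]
... * rho(a^-1) = [[13, 9], [-3, -2]]  ->  [[-748757, -522051], [-629973, -439232]]
... * rho(b) = [[1, -2], [1, -1]]  ->  [[-1270808, 2019565], [-1069205, 1699178]]
... * rho(b) = [[1, -2], [1, -1]]  ->  [[748757, 522051], [629973, 439232]]
tr = 748757 + 439232 = 1187989

1187989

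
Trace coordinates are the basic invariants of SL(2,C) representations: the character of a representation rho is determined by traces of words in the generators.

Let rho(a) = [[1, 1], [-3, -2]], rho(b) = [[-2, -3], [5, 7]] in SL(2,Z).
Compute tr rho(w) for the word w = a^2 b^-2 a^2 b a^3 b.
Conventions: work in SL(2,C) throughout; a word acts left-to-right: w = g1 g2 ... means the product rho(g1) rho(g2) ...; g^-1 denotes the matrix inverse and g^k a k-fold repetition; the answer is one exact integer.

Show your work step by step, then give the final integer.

-401

rho(a) = [[1, 1], [-3, -2]]
... * rho(a) = [[1, 1], [-3, -2]]  ->  [[-2, -1], [3, 1]]
... * rho(b^-1) = [[7, 3], [-5, -2]]  ->  [[-9, -4], [16, 7]]
... * rho(b^-1) = [[7, 3], [-5, -2]]  ->  [[-43, -19], [77, 34]]
... * rho(a) = [[1, 1], [-3, -2]]  ->  [[14, -5], [-25, 9]]
... * rho(a) = [[1, 1], [-3, -2]]  ->  [[29, 24], [-52, -43]]
... * rho(b) = [[-2, -3], [5, 7]]  ->  [[62, 81], [-111, -145]]
... * rho(a) = [[1, 1], [-3, -2]]  ->  [[-181, -100], [324, 179]]
... * rho(a) = [[1, 1], [-3, -2]]  ->  [[119, 19], [-213, -34]]
... * rho(a) = [[1, 1], [-3, -2]]  ->  [[62, 81], [-111, -145]]
... * rho(b) = [[-2, -3], [5, 7]]  ->  [[281, 381], [-503, -682]]
tr = 281 + -682 = -401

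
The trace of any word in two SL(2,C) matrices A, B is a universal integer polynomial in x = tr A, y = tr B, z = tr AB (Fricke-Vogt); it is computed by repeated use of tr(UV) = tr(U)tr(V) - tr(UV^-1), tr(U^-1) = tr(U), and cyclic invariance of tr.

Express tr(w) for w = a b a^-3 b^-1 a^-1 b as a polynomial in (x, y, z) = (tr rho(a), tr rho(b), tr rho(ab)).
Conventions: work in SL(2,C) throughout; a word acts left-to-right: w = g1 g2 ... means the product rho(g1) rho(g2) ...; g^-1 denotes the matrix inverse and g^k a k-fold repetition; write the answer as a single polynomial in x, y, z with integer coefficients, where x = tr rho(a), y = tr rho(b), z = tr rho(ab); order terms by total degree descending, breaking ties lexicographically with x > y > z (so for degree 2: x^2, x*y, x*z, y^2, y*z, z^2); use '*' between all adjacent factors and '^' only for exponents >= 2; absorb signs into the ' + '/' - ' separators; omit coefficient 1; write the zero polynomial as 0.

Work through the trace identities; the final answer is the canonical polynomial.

x^3*y*z^2 - x^4*z - x^2*y^2*z - x^2*z^3 + x^3*y - x*y*z^2 + 4*x^2*z + y^2*z + z^3 - 2*x*y - 3*z

trace(b a^-1) = trace(b)*trace(a) - trace(b a)  (eliminate a^-1) = x*y - z
trace(b a^-2) = trace(b a^-1)*trace(a) - trace(b)  (eliminate a^-1) = x^2*y - x*z - y
trace(b a b) = trace(b)*trace(a b) - trace(a)  (reduce the b square) = y*z - x
trace(a b a b) = trace(a b)*trace(a b) - trace(1)  (split on a) = z^2 - 2
trace(a b a) = trace(a)*trace(b a) - trace(b)  (reduce the a square) = x*z - y
trace(b a b a b) = trace(b)*trace(a b a b) - trace(a b a)  (reduce the b square) = y*z^2 - x*z - y
trace(b a b a b a) = trace(b a b a)*trace(b a) - trace(a b)  (split on b) = z^3 - 3*z
trace(a b a b a^-1 b) = trace(b a b a b)*trace(a) - trace(b a b a b a)  (eliminate a^-1) = x*y*z^2 - x^2*z - z^3 - x*y + 3*z
trace(a^-1 b^-1 a b a b) = trace(a b a b a^-1)*trace(b) - trace(a b a b a^-1 b)  (eliminate b^-1) = -x*y*z^2 + x^2*z + y^2*z + z^3 - 3*z
trace(a^-1 b^-1 a b a b a^-1) = trace(a^-1 b^-1 a b a b)*trace(a) - trace(a^-1 b^-1 a b a b a)  (eliminate a^-1) = -x^2*y*z^2 + x^3*z + x*y^2*z + x*z^3 - 4*x*z + y
trace(b a b a^-3 b^-1 a) = trace(a^-1 b^-1 a b a b a^-1)*trace(a) - trace(a^-1 b^-1 a b a b)  (eliminate a^-1) = -x^3*y*z^2 + x^4*z + x^2*y^2*z + x^2*z^3 + x*y*z^2 - 5*x^2*z - y^2*z - z^3 + x*y + 3*z
trace(a b a^-3 b^-1 a^-1 b) = trace(b a b a^-3 b^-1)*trace(a) - trace(b a b a^-3 b^-1 a)  (eliminate a^-1) = x^3*y*z^2 - x^4*z - x^2*y^2*z - x^2*z^3 + x^3*y - x*y*z^2 + 4*x^2*z + y^2*z + z^3 - 2*x*y - 3*z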